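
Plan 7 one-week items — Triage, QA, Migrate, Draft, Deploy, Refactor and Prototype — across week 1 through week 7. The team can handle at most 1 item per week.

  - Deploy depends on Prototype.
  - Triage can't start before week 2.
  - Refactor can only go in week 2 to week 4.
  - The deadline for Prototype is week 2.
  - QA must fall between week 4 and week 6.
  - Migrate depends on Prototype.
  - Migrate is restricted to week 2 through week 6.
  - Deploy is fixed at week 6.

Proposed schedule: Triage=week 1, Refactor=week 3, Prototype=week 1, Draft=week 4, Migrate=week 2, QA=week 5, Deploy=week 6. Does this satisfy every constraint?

Invalid. Triage can't start before week 2.

Triage can't start before week 2 — violated.
QA must fall between week 4 and week 6 — holds.
The deadline for Prototype is week 2 — holds.
Migrate depends on Prototype — holds.
Refactor can only go in week 2 to week 4 — holds.
Migrate is restricted to week 2 through week 6 — holds.
Deploy depends on Prototype — holds.
The team can handle at most 1 item per week — violated.
Deploy is fixed at week 6 — holds.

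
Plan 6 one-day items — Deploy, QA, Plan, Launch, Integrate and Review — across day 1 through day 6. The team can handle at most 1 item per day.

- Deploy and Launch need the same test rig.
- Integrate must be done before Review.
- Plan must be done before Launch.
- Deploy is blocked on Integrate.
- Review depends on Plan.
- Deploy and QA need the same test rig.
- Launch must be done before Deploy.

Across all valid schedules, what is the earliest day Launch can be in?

day 2

Precedence pushes Launch to at least day 2; downstream work caps Launch at day 5.
Launch at day 2 is achievable: Launch=day 2, Review=day 5, QA=day 6, Plan=day 1, Integrate=day 3, Deploy=day 4.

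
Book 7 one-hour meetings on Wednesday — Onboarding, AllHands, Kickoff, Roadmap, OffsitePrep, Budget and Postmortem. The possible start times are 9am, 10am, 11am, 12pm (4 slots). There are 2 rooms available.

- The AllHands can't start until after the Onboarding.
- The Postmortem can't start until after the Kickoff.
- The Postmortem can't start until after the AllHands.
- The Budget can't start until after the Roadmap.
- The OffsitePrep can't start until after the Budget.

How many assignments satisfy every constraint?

20

Splitting on Onboarding: it can be 9am (14), 10am (6). Listing each branch's schedules as (AllHands, Kickoff, Roadmap, OffsitePrep, Budget, Postmortem):
Onboarding=9am: (10am,9am,10am,12pm,11am,11am) (10am,9am,10am,12pm,11am,12pm) (10am,10am,9am,12pm,11am,11am) (10am,10am,9am,12pm,11am,12pm) (10am,11am,9am,11am,10am,12pm) (10am,11am,9am,12pm,10am,12pm) (10am,11am,9am,12pm,11am,12pm) (10am,11am,10am,12pm,11am,12pm) (11am,9am,10am,12pm,11am,12pm) (11am,10am,9am,11am,10am,12pm) (11am,10am,9am,12pm,10am,12pm) (11am,10am,9am,12pm,11am,12pm) (11am,10am,10am,12pm,11am,12pm) (11am,11am,9am,12pm,10am,12pm) — 14.
Onboarding=10am: (11am,9am,9am,11am,10am,12pm) (11am,9am,9am,12pm,10am,12pm) (11am,9am,9am,12pm,11am,12pm) (11am,9am,10am,12pm,11am,12pm) (11am,10am,9am,12pm,11am,12pm) (11am,11am,9am,12pm,10am,12pm) — 6.
Summing: 14 + 6 = 20.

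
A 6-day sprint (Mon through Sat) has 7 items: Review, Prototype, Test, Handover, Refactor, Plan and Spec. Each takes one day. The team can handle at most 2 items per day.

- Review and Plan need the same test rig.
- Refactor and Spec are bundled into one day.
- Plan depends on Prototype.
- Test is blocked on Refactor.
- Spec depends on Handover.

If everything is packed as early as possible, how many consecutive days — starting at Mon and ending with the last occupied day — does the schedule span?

The precedence chain requires at least 3 distinct days.
With at most 2 per day and 7 tasks, at least 4 days are needed.
4 works (last occupied day: Thu): for example Plan=Wed, Prototype=Mon, Spec=Tue, Review=Thu, Refactor=Tue, Handover=Mon, Test=Wed.

4 days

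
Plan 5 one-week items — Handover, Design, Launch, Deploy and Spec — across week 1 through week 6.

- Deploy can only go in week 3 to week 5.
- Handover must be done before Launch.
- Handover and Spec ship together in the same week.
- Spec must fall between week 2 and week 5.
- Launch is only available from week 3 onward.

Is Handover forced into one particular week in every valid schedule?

Handover can be week 2 (e.g. Spec=week 2; Design=week 1; Deploy=week 3; Launch=week 3; Handover=week 2) or week 3 (e.g. Design in week 1, Handover in week 3, Spec in week 3, Launch in week 4, Deploy in week 3).

No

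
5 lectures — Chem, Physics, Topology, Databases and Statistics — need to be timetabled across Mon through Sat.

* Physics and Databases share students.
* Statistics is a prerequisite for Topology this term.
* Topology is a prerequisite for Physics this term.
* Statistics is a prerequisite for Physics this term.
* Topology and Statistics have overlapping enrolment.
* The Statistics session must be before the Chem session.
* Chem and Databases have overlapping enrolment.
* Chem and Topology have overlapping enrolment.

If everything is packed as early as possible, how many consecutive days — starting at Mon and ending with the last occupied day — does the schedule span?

3 days

The precedence chain requires at least 3 distinct days.
3 works (last occupied day: Wed): for example Databases=Mon, Chem=Wed, Statistics=Mon, Topology=Tue, Physics=Wed.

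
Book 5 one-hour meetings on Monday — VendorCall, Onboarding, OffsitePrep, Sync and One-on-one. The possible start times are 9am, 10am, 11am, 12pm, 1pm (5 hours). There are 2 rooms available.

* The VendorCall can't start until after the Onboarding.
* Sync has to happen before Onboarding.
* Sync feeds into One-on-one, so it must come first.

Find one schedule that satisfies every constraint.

VendorCall in 11am; Onboarding in 10am; OffsitePrep in 9am; Sync in 9am; One-on-one in 10am

Checking: Sync(9am) before One-on-one(10am); Sync(9am) before Onboarding(10am); Onboarding(10am) before VendorCall(11am); max 2 per hour (cap 2).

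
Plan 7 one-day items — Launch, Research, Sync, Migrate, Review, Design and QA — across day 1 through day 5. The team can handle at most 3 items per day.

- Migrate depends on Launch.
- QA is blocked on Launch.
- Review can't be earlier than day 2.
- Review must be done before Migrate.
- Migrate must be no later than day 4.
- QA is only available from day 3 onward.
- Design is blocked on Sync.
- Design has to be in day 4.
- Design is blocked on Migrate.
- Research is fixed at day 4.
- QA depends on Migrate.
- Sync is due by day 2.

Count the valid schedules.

Splitting on Launch: it can be day 1 (4), day 2 (4). Listing each branch's schedules as (Research, Sync, Migrate, Review, Design, QA) by day number:
Launch=day 1: (4,1,3,2,4,4) (4,1,3,2,4,5) (4,2,3,2,4,4) (4,2,3,2,4,5) — 4.
Launch=day 2: (4,1,3,2,4,4) (4,1,3,2,4,5) (4,2,3,2,4,4) (4,2,3,2,4,5) — 4.
Summing: 4 + 4 = 8.

8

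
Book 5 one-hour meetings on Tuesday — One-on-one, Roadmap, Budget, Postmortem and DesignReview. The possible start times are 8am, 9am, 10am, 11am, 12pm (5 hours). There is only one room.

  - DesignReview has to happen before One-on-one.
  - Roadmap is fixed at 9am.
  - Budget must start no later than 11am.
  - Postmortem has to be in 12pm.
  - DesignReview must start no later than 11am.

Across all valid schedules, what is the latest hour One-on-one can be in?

Precedence pushes One-on-one to at least 9am.
One-on-one at 11am is achievable: One-on-one=11am; Roadmap=9am; Budget=10am; DesignReview=8am; Postmortem=12pm.
Nothing later works — the capacity limit rule out every hour after 11am.

11am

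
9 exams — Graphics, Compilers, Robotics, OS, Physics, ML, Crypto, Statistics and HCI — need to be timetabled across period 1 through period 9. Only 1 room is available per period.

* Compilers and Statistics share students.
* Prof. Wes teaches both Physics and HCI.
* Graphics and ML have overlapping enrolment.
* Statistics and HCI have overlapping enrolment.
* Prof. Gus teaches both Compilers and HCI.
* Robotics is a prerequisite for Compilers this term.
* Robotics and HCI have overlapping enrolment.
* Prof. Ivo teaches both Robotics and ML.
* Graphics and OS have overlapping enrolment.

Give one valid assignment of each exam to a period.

Crypto -> period 7; Compilers -> period 2; Robotics -> period 1; HCI -> period 9; Physics -> period 5; Statistics -> period 8; Graphics -> period 3; OS -> period 4; ML -> period 6

Checking: Robotics(period 1) before Compilers(period 2); Statistics(period 8) != HCI(period 9); Compilers(period 2) != Statistics(period 8); Robotics(period 1) != ML(period 6); Robotics(period 1) != HCI(period 9); Physics(period 5) != HCI(period 9); Compilers(period 2) != HCI(period 9); Graphics(period 3) != OS(period 4); Graphics(period 3) != ML(period 6); max 1 per period (cap 1).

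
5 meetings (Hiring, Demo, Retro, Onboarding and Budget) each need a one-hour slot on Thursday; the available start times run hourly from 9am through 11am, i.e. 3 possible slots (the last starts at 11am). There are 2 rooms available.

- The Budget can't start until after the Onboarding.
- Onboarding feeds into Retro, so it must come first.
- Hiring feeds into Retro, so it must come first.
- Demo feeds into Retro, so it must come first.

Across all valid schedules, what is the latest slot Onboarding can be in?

Downstream work caps Onboarding at 10am.
Onboarding at 10am is achievable: Hiring=9am, Demo=9am, Onboarding=10am, Retro=11am, Budget=11am.

10am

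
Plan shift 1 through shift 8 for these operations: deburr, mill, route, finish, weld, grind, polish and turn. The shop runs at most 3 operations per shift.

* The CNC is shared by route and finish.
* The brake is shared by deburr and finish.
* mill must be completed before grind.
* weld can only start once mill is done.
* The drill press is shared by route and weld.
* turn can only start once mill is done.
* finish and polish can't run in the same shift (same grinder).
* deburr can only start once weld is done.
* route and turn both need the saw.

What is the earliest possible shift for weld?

Precedence pushes weld to at least shift 2; downstream work caps weld at shift 7.
weld at shift 2 is achievable: grind -> shift 2, polish -> shift 1, weld -> shift 2, finish -> shift 4, turn -> shift 2, deburr -> shift 3, mill -> shift 1, route -> shift 1.

shift 2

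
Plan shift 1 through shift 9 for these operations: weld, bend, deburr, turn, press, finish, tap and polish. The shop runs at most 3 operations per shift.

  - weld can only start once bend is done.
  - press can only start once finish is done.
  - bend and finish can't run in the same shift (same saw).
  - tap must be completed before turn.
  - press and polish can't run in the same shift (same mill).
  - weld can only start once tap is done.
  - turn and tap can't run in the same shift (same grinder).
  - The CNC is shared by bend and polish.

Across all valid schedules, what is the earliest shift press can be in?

shift 2

Precedence pushes press to at least shift 2.
press at shift 2 is achievable: press -> shift 2, tap -> shift 1, finish -> shift 1, polish -> shift 3, bend -> shift 2, deburr -> shift 1, weld -> shift 3, turn -> shift 2.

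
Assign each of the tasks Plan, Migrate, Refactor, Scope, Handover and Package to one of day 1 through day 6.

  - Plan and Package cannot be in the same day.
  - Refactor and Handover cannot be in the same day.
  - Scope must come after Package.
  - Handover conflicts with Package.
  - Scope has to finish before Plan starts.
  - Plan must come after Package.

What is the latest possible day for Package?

day 4

Downstream work caps Package at day 4.
Package at day 4 is achievable: Scope in day 5; Migrate in day 1; Package in day 4; Refactor in day 1; Plan in day 6; Handover in day 2.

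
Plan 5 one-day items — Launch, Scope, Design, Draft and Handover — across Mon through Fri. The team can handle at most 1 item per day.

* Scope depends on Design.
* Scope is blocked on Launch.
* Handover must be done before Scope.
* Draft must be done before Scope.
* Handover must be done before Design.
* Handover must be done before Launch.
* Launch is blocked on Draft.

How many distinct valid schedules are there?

5

Splitting on Launch: it can be Wed (2), Thu (3). Listing each branch's schedules as (Scope, Design, Draft, Handover):
Launch=Wed: (Fri,Thu,Mon,Tue) (Fri,Thu,Tue,Mon) — 2.
Launch=Thu: (Fri,Tue,Wed,Mon) (Fri,Wed,Mon,Tue) (Fri,Wed,Tue,Mon) — 3.
Summing: 2 + 3 = 5.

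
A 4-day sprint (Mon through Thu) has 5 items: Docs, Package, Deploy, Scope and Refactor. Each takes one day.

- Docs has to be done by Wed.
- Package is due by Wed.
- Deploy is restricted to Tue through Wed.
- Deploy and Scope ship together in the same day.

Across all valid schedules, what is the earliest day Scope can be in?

Scope must be in the same day as Deploy, which can't be before Tue, so Scope is at least Tue; Scope must be in the same day as Deploy, which can't be after Wed, so Scope is at most Wed.
Scope at Tue is achievable: Scope -> Tue, Deploy -> Tue, Package -> Mon, Docs -> Mon, Refactor -> Mon.

Tue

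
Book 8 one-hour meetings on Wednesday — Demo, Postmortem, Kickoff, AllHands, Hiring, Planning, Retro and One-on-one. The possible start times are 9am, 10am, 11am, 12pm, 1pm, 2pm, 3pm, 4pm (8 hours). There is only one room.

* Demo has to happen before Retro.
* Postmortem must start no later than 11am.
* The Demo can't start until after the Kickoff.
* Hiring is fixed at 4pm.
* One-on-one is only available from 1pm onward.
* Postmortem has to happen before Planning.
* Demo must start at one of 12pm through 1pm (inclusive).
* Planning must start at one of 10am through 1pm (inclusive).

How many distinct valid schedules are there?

Splitting on Demo: it can be 12pm (30), 1pm (24). Listing each branch's schedules as (Postmortem, Kickoff, AllHands, Hiring, Planning, Retro, One-on-one):
Demo=12pm: (9am,10am,11am,4pm,1pm,2pm,3pm) (9am,10am,11am,4pm,1pm,3pm,2pm) (9am,10am,1pm,4pm,11am,2pm,3pm) (9am,10am,1pm,4pm,11am,3pm,2pm) (9am,10am,2pm,4pm,11am,1pm,3pm) (9am,10am,2pm,4pm,11am,3pm,1pm) (9am,10am,3pm,4pm,11am,1pm,2pm) (9am,10am,3pm,4pm,11am,2pm,1pm) (9am,11am,10am,4pm,1pm,2pm,3pm) (9am,11am,10am,4pm,1pm,3pm,2pm) (9am,11am,1pm,4pm,10am,2pm,3pm) (9am,11am,1pm,4pm,10am,3pm,2pm) (9am,11am,2pm,4pm,10am,1pm,3pm) (9am,11am,2pm,4pm,10am,3pm,1pm) (9am,11am,3pm,4pm,10am,1pm,2pm) (9am,11am,3pm,4pm,10am,2pm,1pm) (10am,9am,11am,4pm,1pm,2pm,3pm) (10am,9am,11am,4pm,1pm,3pm,2pm) (10am,9am,1pm,4pm,11am,2pm,3pm) (10am,9am,1pm,4pm,11am,3pm,2pm) (10am,9am,2pm,4pm,11am,1pm,3pm) (10am,9am,2pm,4pm,11am,3pm,1pm) (10am,9am,3pm,4pm,11am,1pm,2pm) (10am,9am,3pm,4pm,11am,2pm,1pm) (10am,11am,9am,4pm,1pm,2pm,3pm) (10am,11am,9am,4pm,1pm,3pm,2pm) (11am,9am,10am,4pm,1pm,2pm,3pm) (11am,9am,10am,4pm,1pm,3pm,2pm) (11am,10am,9am,4pm,1pm,2pm,3pm) (11am,10am,9am,4pm,1pm,3pm,2pm) — 30.
Demo=1pm: (9am,10am,11am,4pm,12pm,2pm,3pm) (9am,10am,11am,4pm,12pm,3pm,2pm) (9am,10am,12pm,4pm,11am,2pm,3pm) (9am,10am,12pm,4pm,11am,3pm,2pm) (9am,11am,10am,4pm,12pm,2pm,3pm) (9am,11am,10am,4pm,12pm,3pm,2pm) (9am,11am,12pm,4pm,10am,2pm,3pm) (9am,11am,12pm,4pm,10am,3pm,2pm) (9am,12pm,10am,4pm,11am,2pm,3pm) (9am,12pm,10am,4pm,11am,3pm,2pm) (9am,12pm,11am,4pm,10am,2pm,3pm) (9am,12pm,11am,4pm,10am,3pm,2pm) (10am,9am,11am,4pm,12pm,2pm,3pm) (10am,9am,11am,4pm,12pm,3pm,2pm) (10am,9am,12pm,4pm,11am,2pm,3pm) (10am,9am,12pm,4pm,11am,3pm,2pm) (10am,11am,9am,4pm,12pm,2pm,3pm) (10am,11am,9am,4pm,12pm,3pm,2pm) (10am,12pm,9am,4pm,11am,2pm,3pm) (10am,12pm,9am,4pm,11am,3pm,2pm) (11am,9am,10am,4pm,12pm,2pm,3pm) (11am,9am,10am,4pm,12pm,3pm,2pm) (11am,10am,9am,4pm,12pm,2pm,3pm) (11am,10am,9am,4pm,12pm,3pm,2pm) — 24.
Summing: 30 + 24 = 54.

54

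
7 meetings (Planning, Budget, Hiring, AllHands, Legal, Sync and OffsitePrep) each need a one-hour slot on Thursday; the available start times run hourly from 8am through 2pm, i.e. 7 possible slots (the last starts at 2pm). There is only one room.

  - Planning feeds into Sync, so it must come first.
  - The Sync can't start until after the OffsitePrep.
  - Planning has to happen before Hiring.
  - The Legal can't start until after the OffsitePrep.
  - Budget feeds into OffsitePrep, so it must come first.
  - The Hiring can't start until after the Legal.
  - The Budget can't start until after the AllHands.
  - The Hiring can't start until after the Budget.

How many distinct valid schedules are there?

14

Splitting on Planning: it can be 8am (3), 9am (3), 10am (3), 11am (3), 12pm (2). Listing each branch's schedules as (Budget, Hiring, AllHands, Legal, Sync, OffsitePrep):
Planning=8am: (10am,1pm,9am,12pm,2pm,11am) (10am,2pm,9am,12pm,1pm,11am) (10am,2pm,9am,1pm,12pm,11am) — 3.
Planning=9am: (10am,1pm,8am,12pm,2pm,11am) (10am,2pm,8am,12pm,1pm,11am) (10am,2pm,8am,1pm,12pm,11am) — 3.
Planning=10am: (9am,1pm,8am,12pm,2pm,11am) (9am,2pm,8am,12pm,1pm,11am) (9am,2pm,8am,1pm,12pm,11am) — 3.
Planning=11am: (9am,1pm,8am,12pm,2pm,10am) (9am,2pm,8am,12pm,1pm,10am) (9am,2pm,8am,1pm,12pm,10am) — 3.
Planning=12pm: (9am,1pm,8am,11am,2pm,10am) (9am,2pm,8am,11am,1pm,10am) — 2.
Summing: 3 + 3 + 3 + 3 + 2 = 14.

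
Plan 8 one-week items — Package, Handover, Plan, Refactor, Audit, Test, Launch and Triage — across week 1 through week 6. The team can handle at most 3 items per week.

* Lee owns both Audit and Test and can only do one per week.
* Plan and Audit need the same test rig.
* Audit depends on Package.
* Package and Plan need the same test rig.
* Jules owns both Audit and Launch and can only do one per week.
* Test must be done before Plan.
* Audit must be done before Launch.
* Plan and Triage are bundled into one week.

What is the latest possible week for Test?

Downstream work caps Test at week 5.
Test at week 5 is achievable: Package in week 1; Triage in week 6; Test in week 5; Audit in week 2; Refactor in week 1; Plan in week 6; Handover in week 1; Launch in week 3.

week 5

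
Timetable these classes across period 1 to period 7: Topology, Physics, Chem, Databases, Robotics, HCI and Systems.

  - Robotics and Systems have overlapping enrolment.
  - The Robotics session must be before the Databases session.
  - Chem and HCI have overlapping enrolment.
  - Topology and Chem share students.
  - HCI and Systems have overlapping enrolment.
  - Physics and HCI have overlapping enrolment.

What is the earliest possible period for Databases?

Precedence pushes Databases to at least period 2.
Databases at period 2 is achievable: Chem in period 2; Robotics in period 1; Systems in period 2; HCI in period 3; Databases in period 2; Physics in period 1; Topology in period 1.

period 2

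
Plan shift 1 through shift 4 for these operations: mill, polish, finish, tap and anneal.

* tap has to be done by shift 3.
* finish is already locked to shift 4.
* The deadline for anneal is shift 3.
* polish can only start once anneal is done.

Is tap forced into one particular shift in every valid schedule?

No

tap can be shift 1 (e.g. mill -> shift 1, polish -> shift 2, anneal -> shift 1, finish -> shift 4, tap -> shift 1) or shift 2 (e.g. tap=shift 2; mill=shift 1; anneal=shift 1; finish=shift 4; polish=shift 2).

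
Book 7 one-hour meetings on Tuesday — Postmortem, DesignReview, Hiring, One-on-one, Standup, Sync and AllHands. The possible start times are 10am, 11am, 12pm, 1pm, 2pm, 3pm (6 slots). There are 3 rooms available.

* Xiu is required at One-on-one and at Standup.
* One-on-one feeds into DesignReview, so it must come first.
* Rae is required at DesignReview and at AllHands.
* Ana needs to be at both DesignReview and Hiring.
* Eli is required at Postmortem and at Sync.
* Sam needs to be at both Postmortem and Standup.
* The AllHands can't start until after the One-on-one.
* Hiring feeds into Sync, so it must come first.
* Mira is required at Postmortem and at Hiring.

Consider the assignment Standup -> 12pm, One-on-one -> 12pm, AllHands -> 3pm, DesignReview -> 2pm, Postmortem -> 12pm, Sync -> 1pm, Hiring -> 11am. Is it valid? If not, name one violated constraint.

Mira is required at Postmortem and at Hiring — holds.
Ana needs to be at both DesignReview and Hiring — holds.
The AllHands can't start until after the One-on-one — holds.
One-on-one feeds into DesignReview, so it must come first — holds.
Rae is required at DesignReview and at AllHands — holds.
Xiu is required at One-on-one and at Standup — violated.
Hiring feeds into Sync, so it must come first — holds.
Eli is required at Postmortem and at Sync — holds.
Sam needs to be at both Postmortem and Standup — violated.
There are 3 rooms available — holds.

Invalid. Sam needs to be at both Postmortem and Standup.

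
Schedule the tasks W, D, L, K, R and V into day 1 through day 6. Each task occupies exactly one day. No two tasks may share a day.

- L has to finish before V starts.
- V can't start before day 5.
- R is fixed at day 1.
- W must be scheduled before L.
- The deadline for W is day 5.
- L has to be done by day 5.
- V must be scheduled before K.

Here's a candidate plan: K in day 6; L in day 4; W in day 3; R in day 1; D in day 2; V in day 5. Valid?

W must be scheduled before L — holds.
L has to be done by day 5 — holds.
V must be scheduled before K — holds.
The deadline for W is day 5 — holds.
L has to finish before V starts — holds.
No two tasks may share a day — holds.
V can't start before day 5 — holds.
R is fixed at day 1 — holds.

Yes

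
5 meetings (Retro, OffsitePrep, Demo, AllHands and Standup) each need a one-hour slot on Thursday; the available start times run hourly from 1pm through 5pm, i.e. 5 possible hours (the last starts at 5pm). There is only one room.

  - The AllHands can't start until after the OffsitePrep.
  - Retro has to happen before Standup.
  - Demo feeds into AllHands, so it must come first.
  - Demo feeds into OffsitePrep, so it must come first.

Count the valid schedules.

Splitting on Retro: it can be 1pm (4), 2pm (3), 3pm (2), 4pm (1). Listing each branch's schedules as (OffsitePrep, Demo, AllHands, Standup):
Retro=1pm: (3pm,2pm,4pm,5pm) (3pm,2pm,5pm,4pm) (4pm,2pm,5pm,3pm) (4pm,3pm,5pm,2pm) — 4.
Retro=2pm: (3pm,1pm,4pm,5pm) (3pm,1pm,5pm,4pm) (4pm,1pm,5pm,3pm) — 3.
Retro=3pm: (2pm,1pm,4pm,5pm) (2pm,1pm,5pm,4pm) — 2.
Retro=4pm: (2pm,1pm,3pm,5pm) — 1.
Summing: 4 + 3 + 2 + 1 = 10.

10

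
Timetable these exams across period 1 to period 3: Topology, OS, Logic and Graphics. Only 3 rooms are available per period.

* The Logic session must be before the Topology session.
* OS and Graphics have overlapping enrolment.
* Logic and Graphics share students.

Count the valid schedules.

Splitting on Topology: it can be period 2 (4), period 3 (8). Listing each branch's schedules as (OS, Logic, Graphics) by period number:
Topology=period 2: (1,1,2) (1,1,3) (2,1,3) (3,1,2) — 4.
Topology=period 3: (1,1,2) (1,1,3) (1,2,3) (2,1,3) (2,2,1) (2,2,3) (3,1,2) (3,2,1) — 8.
Summing: 4 + 8 = 12.

12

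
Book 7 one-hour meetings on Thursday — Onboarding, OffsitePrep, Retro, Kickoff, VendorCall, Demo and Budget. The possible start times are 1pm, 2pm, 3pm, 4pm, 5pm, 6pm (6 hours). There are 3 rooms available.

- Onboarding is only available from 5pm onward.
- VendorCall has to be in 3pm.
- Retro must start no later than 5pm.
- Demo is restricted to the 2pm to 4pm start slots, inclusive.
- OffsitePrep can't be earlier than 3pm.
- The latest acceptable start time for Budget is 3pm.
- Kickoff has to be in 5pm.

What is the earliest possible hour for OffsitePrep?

3pm

OffsitePrep is available from 3pm.
OffsitePrep at 3pm is achievable: Kickoff in 5pm, OffsitePrep in 3pm, VendorCall in 3pm, Onboarding in 5pm, Demo in 2pm, Budget in 1pm, Retro in 1pm.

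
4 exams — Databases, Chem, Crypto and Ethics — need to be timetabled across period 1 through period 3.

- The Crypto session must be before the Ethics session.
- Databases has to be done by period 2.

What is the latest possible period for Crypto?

period 2

Downstream work caps Crypto at period 2.
Crypto at period 2 is achievable: Ethics -> period 3, Crypto -> period 2, Chem -> period 1, Databases -> period 1.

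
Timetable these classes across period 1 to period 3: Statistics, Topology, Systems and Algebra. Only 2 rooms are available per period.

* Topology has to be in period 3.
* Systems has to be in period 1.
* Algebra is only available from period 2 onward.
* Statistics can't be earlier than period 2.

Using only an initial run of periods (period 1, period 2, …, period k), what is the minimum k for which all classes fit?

With at most 2 per period and 4 classes, at least 2 periods are needed.
Topology can't be placed before period 3, so the schedule must run through at least period 3.
3 works (last occupied period: period 3): for example Topology in period 3; Systems in period 1; Statistics in period 2; Algebra in period 2.

3 periods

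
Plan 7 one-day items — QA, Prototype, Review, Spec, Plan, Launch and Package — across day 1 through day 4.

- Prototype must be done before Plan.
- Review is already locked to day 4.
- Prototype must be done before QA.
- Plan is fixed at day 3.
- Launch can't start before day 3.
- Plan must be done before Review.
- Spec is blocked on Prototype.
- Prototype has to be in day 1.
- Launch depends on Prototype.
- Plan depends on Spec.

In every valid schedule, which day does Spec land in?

day 2

Prototype is fixed at day 1 and must come before Spec, so Spec is at least day 2.
Plan is fixed at day 3 and must come after Spec, so Spec is at most day 2.
So Spec must be day 2.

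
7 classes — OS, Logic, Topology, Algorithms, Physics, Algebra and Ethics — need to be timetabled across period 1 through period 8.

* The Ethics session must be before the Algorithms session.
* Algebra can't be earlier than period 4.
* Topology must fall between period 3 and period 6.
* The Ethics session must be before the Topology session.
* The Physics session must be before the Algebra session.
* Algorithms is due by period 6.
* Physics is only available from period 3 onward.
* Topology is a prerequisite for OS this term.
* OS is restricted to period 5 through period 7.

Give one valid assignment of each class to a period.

Physics in period 3; OS in period 5; Topology in period 3; Algebra in period 4; Algorithms in period 2; Ethics in period 1; Logic in period 1

Checking: Physics(period 3) before Algebra(period 4); Topology(period 3) before OS(period 5); Ethics(period 1) before Topology(period 3); Ethics(period 1) before Algorithms(period 2); Physics=period 3 in [period 3,period 8]; Algorithms=period 2 in [period 1,period 6]; Topology=period 3 in [period 3,period 6]; OS=period 5 in [period 5,period 7]; Algebra=period 4 in [period 4,period 8].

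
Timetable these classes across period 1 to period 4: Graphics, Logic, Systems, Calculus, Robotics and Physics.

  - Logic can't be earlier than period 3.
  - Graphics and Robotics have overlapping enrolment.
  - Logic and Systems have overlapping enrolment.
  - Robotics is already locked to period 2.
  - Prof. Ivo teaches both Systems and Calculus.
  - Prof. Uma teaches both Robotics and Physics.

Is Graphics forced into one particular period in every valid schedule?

No

Graphics can be period 1 (e.g. Calculus=period 2; Systems=period 1; Robotics=period 2; Graphics=period 1; Logic=period 3; Physics=period 1) or period 3 (e.g. Robotics -> period 2, Graphics -> period 3, Physics -> period 1, Logic -> period 3, Calculus -> period 2, Systems -> period 1).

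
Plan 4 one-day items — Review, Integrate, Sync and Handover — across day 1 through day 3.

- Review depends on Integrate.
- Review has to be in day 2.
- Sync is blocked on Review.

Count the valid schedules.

3

Enumerating: Integrate in day 1, Handover in day 1, Sync in day 3, Review in day 2 | Review in day 2; Sync in day 3; Integrate in day 1; Handover in day 2 | Handover -> day 3; Sync -> day 3; Integrate -> day 1; Review -> day 2.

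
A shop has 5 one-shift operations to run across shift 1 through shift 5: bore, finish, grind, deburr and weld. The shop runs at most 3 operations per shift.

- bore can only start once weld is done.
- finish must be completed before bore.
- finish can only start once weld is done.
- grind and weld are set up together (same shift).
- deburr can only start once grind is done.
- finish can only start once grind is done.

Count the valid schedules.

Splitting on bore: it can be shift 3 (4), shift 4 (11), shift 5 (20). Listing each branch's schedules as (finish, grind, deburr, weld) by shift number:
bore=shift 3: (2,1,2,1) (2,1,3,1) (2,1,4,1) (2,1,5,1) — 4.
bore=shift 4: (2,1,2,1) (2,1,3,1) (2,1,4,1) (2,1,5,1) (3,1,2,1) (3,1,3,1) (3,1,4,1) (3,1,5,1) (3,2,3,2) (3,2,4,2) (3,2,5,2) — 11.
bore=shift 5: (2,1,2,1) (2,1,3,1) (2,1,4,1) (2,1,5,1) (3,1,2,1) (3,1,3,1) (3,1,4,1) (3,1,5,1) (3,2,3,2) (3,2,4,2) (3,2,5,2) (4,1,2,1) (4,1,3,1) (4,1,4,1) (4,1,5,1) (4,2,3,2) (4,2,4,2) (4,2,5,2) (4,3,4,3) (4,3,5,3) — 20.
Summing: 4 + 11 + 20 = 35.

35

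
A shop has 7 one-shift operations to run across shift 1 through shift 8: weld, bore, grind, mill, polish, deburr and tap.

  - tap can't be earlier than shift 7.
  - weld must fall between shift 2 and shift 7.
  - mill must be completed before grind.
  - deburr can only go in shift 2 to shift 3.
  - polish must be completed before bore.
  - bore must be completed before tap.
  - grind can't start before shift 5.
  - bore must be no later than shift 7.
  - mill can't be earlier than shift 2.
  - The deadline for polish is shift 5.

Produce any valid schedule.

grind in shift 5, polish in shift 1, bore in shift 2, weld in shift 2, tap in shift 7, mill in shift 2, deburr in shift 2

Checking: bore(shift 2) before tap(shift 7); mill(shift 2) before grind(shift 5); polish(shift 1) before bore(shift 2); deburr=shift 2 in [shift 2,shift 3]; mill=shift 2 in [shift 2,shift 8]; tap=shift 7 in [shift 7,shift 8]; weld=shift 2 in [shift 2,shift 7]; bore=shift 2 in [shift 1,shift 7]; grind=shift 5 in [shift 5,shift 8]; polish=shift 1 in [shift 1,shift 5].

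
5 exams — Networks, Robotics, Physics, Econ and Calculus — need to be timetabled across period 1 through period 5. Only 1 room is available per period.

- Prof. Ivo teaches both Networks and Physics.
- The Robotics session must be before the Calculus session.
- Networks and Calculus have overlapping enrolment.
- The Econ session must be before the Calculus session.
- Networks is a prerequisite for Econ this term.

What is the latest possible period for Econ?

period 4

Precedence pushes Econ to at least period 2; downstream work caps Econ at period 4.
Econ at period 4 is achievable: Networks in period 1, Robotics in period 2, Econ in period 4, Calculus in period 5, Physics in period 3.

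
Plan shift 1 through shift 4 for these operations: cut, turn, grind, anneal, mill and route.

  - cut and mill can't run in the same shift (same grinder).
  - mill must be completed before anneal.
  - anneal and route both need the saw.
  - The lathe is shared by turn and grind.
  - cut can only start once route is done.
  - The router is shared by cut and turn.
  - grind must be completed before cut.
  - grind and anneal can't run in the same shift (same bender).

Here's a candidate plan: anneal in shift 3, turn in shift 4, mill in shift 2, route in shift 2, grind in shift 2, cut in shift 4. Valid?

No. The router is shared by cut and turn is not satisfied.

cut and mill can't run in the same shift (same grinder) — holds.
The router is shared by cut and turn — violated.
anneal and route both need the saw — holds.
cut can only start once route is done — holds.
The lathe is shared by turn and grind — holds.
grind must be completed before cut — holds.
mill must be completed before anneal — holds.
grind and anneal can't run in the same shift (same bender) — holds.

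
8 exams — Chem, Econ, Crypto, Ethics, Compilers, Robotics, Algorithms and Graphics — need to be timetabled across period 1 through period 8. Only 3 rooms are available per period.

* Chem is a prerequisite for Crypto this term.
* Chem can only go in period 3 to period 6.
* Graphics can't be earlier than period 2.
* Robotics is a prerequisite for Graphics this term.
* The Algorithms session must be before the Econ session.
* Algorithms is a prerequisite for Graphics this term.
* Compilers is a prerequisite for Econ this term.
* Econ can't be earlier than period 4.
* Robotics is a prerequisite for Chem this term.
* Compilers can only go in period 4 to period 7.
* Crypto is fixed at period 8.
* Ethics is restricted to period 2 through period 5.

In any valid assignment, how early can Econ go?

Econ is available from period 4; precedence pushes Econ to at least period 5.
Econ at period 5 is achievable: Ethics=period 2, Graphics=period 2, Econ=period 5, Robotics=period 1, Algorithms=period 1, Chem=period 3, Compilers=period 4, Crypto=period 8.

period 5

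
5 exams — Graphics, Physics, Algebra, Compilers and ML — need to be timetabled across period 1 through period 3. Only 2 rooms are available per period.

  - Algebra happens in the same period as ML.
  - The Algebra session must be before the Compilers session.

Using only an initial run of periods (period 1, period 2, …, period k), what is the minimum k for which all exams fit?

3 periods

The precedence chain requires at least 2 distinct periods.
With at most 2 per period and 5 exams, at least 3 periods are needed.
3 works (last occupied period: period 3): for example Compilers=period 2, Algebra=period 1, Physics=period 3, Graphics=period 2, ML=period 1.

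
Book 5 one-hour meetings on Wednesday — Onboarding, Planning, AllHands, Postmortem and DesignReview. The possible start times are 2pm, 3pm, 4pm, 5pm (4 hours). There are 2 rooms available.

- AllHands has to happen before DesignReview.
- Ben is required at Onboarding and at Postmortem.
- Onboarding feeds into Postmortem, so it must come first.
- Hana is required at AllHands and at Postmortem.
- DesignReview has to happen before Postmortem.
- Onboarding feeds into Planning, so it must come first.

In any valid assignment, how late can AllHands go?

Downstream work caps AllHands at 3pm.
AllHands at 3pm is achievable: DesignReview -> 4pm; Planning -> 3pm; Postmortem -> 5pm; AllHands -> 3pm; Onboarding -> 2pm.

3pm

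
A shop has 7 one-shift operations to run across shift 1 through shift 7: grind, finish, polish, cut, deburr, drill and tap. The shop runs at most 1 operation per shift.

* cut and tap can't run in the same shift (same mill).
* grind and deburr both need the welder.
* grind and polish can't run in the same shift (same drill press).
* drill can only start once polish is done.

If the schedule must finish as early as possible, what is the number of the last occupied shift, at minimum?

The precedence chain requires at least 2 distinct shifts.
With at most 1 per shift and 7 operations, at least 7 shifts are needed.
7 works (last occupied shift: shift 7): for example drill=shift 2, cut=shift 5, grind=shift 3, tap=shift 7, polish=shift 1, deburr=shift 6, finish=shift 4.

shift 7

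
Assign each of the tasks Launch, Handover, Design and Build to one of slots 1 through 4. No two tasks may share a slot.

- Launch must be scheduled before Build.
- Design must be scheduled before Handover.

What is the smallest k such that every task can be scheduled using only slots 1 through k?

The precedence chain requires at least 2 distinct slots.
With at most 1 per slot and 4 tasks, at least 4 slots are needed.
4 works (last occupied slot: 4): for example Design in 2, Launch in 1, Build in 4, Handover in 3.

4 slots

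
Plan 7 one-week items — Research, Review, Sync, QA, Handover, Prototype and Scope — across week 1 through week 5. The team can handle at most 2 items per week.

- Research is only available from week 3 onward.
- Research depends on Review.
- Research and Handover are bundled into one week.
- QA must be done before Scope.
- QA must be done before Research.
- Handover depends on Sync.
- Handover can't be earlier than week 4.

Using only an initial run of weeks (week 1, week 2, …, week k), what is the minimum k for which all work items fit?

4 weeks

The precedence chain requires at least 2 distinct weeks.
With at most 2 per week and 7 work items, at least 4 weeks are needed.
Handover can't be placed before week 4, so the schedule must run through at least week 4.
4 works (last occupied week: week 4): for example Handover -> week 4; Prototype -> week 3; Research -> week 4; Scope -> week 2; Review -> week 1; Sync -> week 2; QA -> week 1.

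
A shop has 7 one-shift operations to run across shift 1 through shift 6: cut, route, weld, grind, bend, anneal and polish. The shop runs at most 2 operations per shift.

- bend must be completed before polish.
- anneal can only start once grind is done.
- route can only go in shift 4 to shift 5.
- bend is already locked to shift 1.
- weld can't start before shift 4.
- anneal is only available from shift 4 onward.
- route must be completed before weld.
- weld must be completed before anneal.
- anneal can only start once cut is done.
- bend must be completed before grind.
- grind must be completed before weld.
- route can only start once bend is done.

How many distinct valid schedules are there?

59

Splitting on cut: it can be shift 1 (14), shift 2 (13), shift 3 (13), shift 4 (8), shift 5 (11). Listing each branch's schedules as (route, weld, grind, bend, anneal, polish) by shift number:
cut=shift 1: (4,5,2,1,6,2) (4,5,2,1,6,3) (4,5,2,1,6,4) (4,5,2,1,6,5) (4,5,2,1,6,6) (4,5,3,1,6,2) (4,5,3,1,6,3) (4,5,3,1,6,4) (4,5,3,1,6,5) (4,5,3,1,6,6) (4,5,4,1,6,2) (4,5,4,1,6,3) (4,5,4,1,6,5) (4,5,4,1,6,6) — 14.
cut=shift 2: (4,5,2,1,6,3) (4,5,2,1,6,4) (4,5,2,1,6,5) (4,5,2,1,6,6) (4,5,3,1,6,2) (4,5,3,1,6,3) (4,5,3,1,6,4) (4,5,3,1,6,5) (4,5,3,1,6,6) (4,5,4,1,6,2) (4,5,4,1,6,3) (4,5,4,1,6,5) (4,5,4,1,6,6) — 13.
cut=shift 3: (4,5,2,1,6,2) (4,5,2,1,6,3) (4,5,2,1,6,4) (4,5,2,1,6,5) (4,5,2,1,6,6) (4,5,3,1,6,2) (4,5,3,1,6,4) (4,5,3,1,6,5) (4,5,3,1,6,6) (4,5,4,1,6,2) (4,5,4,1,6,3) (4,5,4,1,6,5) (4,5,4,1,6,6) — 13.
cut=shift 4: (4,5,2,1,6,2) (4,5,2,1,6,3) (4,5,2,1,6,5) (4,5,2,1,6,6) (4,5,3,1,6,2) (4,5,3,1,6,3) (4,5,3,1,6,5) (4,5,3,1,6,6) — 8.
cut=shift 5: (4,5,2,1,6,2) (4,5,2,1,6,3) (4,5,2,1,6,4) (4,5,2,1,6,6) (4,5,3,1,6,2) (4,5,3,1,6,3) (4,5,3,1,6,4) (4,5,3,1,6,6) (4,5,4,1,6,2) (4,5,4,1,6,3) (4,5,4,1,6,6) — 11.
Summing: 14 + 13 + 13 + 8 + 11 = 59.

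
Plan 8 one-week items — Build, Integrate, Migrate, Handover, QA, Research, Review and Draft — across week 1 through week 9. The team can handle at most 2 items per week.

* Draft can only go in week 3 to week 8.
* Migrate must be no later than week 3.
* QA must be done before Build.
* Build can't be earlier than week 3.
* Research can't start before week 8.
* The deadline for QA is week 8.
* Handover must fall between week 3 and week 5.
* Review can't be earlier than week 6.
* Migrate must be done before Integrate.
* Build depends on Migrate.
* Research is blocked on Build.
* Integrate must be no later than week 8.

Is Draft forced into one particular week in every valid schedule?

No

Draft can be week 3 (e.g. Research in week 8; Handover in week 3; Integrate in week 2; Review in week 6; QA in week 1; Build in week 4; Draft in week 3; Migrate in week 1) or week 4 (e.g. Research=week 8, QA=week 1, Draft=week 4, Migrate=week 1, Handover=week 3, Review=week 6, Integrate=week 2, Build=week 3).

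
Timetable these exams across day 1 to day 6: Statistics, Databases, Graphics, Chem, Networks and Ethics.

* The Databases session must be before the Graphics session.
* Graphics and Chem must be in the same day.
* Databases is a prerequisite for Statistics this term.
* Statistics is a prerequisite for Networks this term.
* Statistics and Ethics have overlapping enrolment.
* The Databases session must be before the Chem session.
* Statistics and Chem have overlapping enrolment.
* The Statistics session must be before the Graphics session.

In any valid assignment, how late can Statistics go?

day 5

Precedence pushes Statistics to at least day 2; downstream work caps Statistics at day 5.
Statistics at day 5 is achievable: Ethics in day 1, Networks in day 6, Statistics in day 5, Databases in day 1, Chem in day 6, Graphics in day 6.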